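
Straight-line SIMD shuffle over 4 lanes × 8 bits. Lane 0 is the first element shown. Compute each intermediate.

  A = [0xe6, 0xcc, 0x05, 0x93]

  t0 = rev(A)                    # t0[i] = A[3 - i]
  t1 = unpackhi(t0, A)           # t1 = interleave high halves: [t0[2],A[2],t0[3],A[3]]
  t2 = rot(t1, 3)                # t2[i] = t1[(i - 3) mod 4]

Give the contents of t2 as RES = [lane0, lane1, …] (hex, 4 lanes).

→ t0 |93|05|cc|e6|
→ t1 |cc|05|e6|93|
→ t2 |05|e6|93|cc|

RES = [ 0x05  0xe6  0x93  0xcc ]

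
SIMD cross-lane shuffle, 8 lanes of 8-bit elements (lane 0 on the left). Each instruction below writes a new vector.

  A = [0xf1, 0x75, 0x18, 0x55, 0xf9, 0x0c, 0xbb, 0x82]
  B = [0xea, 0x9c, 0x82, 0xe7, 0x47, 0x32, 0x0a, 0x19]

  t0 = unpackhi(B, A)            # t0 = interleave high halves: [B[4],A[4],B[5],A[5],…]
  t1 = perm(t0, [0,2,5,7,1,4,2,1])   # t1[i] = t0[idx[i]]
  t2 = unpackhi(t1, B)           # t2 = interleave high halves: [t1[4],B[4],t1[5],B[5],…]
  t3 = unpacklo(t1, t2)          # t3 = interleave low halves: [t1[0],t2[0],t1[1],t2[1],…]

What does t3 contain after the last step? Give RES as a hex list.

t0 = [0x47, 0xf9, 0x32, 0x0c, 0x0a, 0xbb, 0x19, 0x82]
t1 = [0x47, 0x32, 0xbb, 0x82, 0xf9, 0x0a, 0x32, 0xf9]
t2 = [0xf9, 0x47, 0x0a, 0x32, 0x32, 0x0a, 0xf9, 0x19]
t3 = [0x47, 0xf9, 0x32, 0x47, 0xbb, 0x0a, 0x82, 0x32]

RES = [0x47, 0xf9, 0x32, 0x47, 0xbb, 0x0a, 0x82, 0x32]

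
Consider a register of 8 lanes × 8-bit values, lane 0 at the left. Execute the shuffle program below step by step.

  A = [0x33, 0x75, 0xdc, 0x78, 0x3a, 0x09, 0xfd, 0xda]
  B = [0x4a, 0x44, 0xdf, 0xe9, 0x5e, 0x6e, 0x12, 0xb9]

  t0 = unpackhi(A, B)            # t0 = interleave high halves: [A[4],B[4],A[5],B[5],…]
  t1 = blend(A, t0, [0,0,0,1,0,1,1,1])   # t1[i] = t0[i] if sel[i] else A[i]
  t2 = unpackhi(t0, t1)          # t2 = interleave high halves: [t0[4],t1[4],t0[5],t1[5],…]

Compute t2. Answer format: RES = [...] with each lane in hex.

RES = [0xfd, 0x3a, 0x12, 0x12, 0xda, 0xda, 0xb9, 0xb9]

t0 = [0x3a, 0x5e, 0x09, 0x6e, 0xfd, 0x12, 0xda, 0xb9]
t1 = [0x33, 0x75, 0xdc, 0x6e, 0x3a, 0x12, 0xda, 0xb9]
t2 = [0xfd, 0x3a, 0x12, 0x12, 0xda, 0xda, 0xb9, 0xb9]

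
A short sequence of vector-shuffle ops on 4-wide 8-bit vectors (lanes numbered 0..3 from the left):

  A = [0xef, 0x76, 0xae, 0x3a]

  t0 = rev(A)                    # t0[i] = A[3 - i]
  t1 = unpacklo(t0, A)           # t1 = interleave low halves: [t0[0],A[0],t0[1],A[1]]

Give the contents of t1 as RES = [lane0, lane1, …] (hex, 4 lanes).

RES = [ 0x3a  0xef  0xae  0x76 ]

t0 = [0x3a, 0xae, 0x76, 0xef]
t1 = [0x3a, 0xef, 0xae, 0x76]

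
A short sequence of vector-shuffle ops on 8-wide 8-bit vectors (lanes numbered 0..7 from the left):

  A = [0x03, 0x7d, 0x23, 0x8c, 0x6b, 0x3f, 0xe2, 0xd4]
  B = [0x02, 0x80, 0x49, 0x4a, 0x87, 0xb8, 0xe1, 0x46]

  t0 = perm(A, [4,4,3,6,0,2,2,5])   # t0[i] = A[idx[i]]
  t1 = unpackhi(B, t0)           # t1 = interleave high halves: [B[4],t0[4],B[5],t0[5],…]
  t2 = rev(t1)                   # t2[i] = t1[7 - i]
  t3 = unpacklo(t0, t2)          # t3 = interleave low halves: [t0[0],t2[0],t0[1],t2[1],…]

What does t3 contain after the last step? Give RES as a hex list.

RES = [0x6b, 0x3f, 0x6b, 0x46, 0x8c, 0x23, 0xe2, 0xe1]

t0 = [0x6b, 0x6b, 0x8c, 0xe2, 0x03, 0x23, 0x23, 0x3f]
t1 = [0x87, 0x03, 0xb8, 0x23, 0xe1, 0x23, 0x46, 0x3f]
t2 = [0x3f, 0x46, 0x23, 0xe1, 0x23, 0xb8, 0x03, 0x87]
t3 = [0x6b, 0x3f, 0x6b, 0x46, 0x8c, 0x23, 0xe2, 0xe1]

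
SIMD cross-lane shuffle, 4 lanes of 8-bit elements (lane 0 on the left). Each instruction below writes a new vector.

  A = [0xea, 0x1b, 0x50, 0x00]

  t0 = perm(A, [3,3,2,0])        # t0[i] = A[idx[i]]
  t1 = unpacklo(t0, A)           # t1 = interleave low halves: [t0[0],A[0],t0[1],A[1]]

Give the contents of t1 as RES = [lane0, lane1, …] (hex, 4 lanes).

→ t0 |00|00|50|ea|
→ t1 |00|ea|00|1b|

RES = [ 0x00  0xea  0x00  0x1b ]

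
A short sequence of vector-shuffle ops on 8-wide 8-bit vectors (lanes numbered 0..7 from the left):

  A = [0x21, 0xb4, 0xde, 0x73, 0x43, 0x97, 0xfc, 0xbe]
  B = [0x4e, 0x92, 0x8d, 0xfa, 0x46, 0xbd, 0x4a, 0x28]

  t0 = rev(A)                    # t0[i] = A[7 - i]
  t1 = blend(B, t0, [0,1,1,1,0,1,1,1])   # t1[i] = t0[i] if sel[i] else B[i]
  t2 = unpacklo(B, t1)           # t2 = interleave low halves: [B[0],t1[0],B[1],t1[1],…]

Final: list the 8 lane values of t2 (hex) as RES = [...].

RES = [ 0x4e  0x4e  0x92  0xfc  0x8d  0x97  0xfa  0x43 ]

→ t0 |be|fc|97|43|73|de|b4|21|
→ t1 |4e|fc|97|43|46|de|b4|21|
→ t2 |4e|4e|92|fc|8d|97|fa|43|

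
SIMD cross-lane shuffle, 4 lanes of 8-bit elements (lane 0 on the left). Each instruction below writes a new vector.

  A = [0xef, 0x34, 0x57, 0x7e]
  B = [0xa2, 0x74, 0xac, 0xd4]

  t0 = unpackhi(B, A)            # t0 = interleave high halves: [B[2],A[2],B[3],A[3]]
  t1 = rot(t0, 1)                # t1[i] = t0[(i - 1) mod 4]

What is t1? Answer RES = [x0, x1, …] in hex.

→ t0 |ac|57|d4|7e|
→ t1 |7e|ac|57|d4|

RES = [0x7e, 0xac, 0x57, 0xd4]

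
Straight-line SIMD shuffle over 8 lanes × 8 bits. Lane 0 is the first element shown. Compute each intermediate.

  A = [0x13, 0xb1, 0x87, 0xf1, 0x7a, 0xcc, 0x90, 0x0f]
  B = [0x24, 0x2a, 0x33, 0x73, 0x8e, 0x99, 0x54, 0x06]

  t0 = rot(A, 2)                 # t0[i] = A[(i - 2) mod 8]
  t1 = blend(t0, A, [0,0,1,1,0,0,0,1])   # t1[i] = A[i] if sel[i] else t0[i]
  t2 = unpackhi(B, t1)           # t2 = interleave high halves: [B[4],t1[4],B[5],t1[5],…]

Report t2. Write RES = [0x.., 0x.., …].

RES = [ 0x8e  0x87  0x99  0xf1  0x54  0x7a  0x06  0x0f ]

→ t0 |90|0f|13|b1|87|f1|7a|cc|
→ t1 |90|0f|87|f1|87|f1|7a|0f|
→ t2 |8e|87|99|f1|54|7a|06|0f|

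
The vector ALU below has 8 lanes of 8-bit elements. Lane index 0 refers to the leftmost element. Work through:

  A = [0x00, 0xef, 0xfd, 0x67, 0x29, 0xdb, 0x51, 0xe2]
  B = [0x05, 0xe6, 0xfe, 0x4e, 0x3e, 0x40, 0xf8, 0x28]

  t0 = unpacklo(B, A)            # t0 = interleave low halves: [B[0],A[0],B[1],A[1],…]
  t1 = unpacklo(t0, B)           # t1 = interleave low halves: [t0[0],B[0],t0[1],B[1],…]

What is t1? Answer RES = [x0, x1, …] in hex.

  t0: 05 00 e6 ef fe fd 4e 67
  t1: 05 05 00 e6 e6 fe ef 4e

RES = [0x05, 0x05, 0x00, 0xe6, 0xe6, 0xfe, 0xef, 0x4e]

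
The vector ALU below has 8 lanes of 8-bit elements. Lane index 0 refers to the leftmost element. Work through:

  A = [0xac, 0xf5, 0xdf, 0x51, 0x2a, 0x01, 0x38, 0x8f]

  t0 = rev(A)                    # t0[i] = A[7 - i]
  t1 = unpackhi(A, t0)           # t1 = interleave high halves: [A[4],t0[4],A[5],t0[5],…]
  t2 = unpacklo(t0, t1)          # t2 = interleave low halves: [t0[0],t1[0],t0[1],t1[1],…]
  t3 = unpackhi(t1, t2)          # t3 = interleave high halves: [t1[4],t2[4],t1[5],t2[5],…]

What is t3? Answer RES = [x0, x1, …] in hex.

→ t0 |8f|38|01|2a|51|df|f5|ac|
→ t1 |2a|51|01|df|38|f5|8f|ac|
→ t2 |8f|2a|38|51|01|01|2a|df|
→ t3 |38|01|f5|01|8f|2a|ac|df|

RES = [ 0x38  0x01  0xf5  0x01  0x8f  0x2a  0xac  0xdf ]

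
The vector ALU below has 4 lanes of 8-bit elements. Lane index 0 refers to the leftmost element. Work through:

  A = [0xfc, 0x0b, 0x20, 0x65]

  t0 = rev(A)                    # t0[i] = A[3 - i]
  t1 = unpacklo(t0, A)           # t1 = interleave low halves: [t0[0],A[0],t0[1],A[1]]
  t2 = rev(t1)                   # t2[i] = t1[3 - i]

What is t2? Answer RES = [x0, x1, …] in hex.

RES = [ 0x0b  0x20  0xfc  0x65 ]

  t0: 65 20 0b fc
  t1: 65 fc 20 0b
  t2: 0b 20 fc 65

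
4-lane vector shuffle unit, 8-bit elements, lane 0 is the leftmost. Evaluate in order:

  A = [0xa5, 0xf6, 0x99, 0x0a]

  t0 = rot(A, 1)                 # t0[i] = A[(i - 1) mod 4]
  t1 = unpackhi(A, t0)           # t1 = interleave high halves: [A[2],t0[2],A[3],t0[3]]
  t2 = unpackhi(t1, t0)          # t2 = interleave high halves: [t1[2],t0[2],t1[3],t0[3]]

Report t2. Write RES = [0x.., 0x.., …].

  t0: 0a a5 f6 99
  t1: 99 f6 0a 99
  t2: 0a f6 99 99

RES = [ 0x0a  0xf6  0x99  0x99 ]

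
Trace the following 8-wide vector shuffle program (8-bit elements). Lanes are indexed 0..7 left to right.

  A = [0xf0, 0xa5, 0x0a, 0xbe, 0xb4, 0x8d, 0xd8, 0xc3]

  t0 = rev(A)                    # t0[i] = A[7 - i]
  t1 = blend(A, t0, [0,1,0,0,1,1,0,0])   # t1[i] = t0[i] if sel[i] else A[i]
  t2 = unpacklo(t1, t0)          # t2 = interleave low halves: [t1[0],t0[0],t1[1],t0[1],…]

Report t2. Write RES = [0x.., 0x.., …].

RES = [0xf0, 0xc3, 0xd8, 0xd8, 0x0a, 0x8d, 0xbe, 0xb4]

  t0: c3 d8 8d b4 be 0a a5 f0
  t1: f0 d8 0a be be 0a d8 c3
  t2: f0 c3 d8 d8 0a 8d be b4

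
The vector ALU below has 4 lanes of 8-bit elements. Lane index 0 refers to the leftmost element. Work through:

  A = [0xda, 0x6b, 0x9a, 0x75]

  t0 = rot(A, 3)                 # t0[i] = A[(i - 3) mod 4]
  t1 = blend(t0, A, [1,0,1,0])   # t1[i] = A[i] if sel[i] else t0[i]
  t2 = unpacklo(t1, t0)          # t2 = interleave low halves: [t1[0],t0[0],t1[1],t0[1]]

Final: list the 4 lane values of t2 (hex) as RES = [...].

RES = [ 0xda  0x6b  0x9a  0x9a ]

→ t0 |6b|9a|75|da|
→ t1 |da|9a|9a|da|
→ t2 |da|6b|9a|9a|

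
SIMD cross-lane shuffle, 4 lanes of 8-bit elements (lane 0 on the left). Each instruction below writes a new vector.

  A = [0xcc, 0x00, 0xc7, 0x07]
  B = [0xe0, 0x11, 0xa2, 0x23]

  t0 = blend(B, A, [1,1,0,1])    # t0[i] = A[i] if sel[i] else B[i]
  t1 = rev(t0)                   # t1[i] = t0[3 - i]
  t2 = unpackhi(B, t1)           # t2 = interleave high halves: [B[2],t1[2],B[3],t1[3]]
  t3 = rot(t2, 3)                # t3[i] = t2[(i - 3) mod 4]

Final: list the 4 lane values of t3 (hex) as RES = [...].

t0 = [0xcc, 0x00, 0xa2, 0x07]
t1 = [0x07, 0xa2, 0x00, 0xcc]
t2 = [0xa2, 0x00, 0x23, 0xcc]
t3 = [0x00, 0x23, 0xcc, 0xa2]

RES = [ 0x00  0x23  0xcc  0xa2 ]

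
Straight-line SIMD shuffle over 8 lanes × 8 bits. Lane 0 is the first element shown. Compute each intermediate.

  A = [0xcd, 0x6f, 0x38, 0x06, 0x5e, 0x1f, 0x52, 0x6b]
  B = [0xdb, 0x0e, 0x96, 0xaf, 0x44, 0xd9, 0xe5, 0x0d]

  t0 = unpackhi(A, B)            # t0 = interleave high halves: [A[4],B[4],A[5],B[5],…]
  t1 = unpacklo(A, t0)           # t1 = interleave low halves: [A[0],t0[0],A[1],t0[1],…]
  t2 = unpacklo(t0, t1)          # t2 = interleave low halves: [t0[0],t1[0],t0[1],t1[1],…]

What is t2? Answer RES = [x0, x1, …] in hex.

RES = [0x5e, 0xcd, 0x44, 0x5e, 0x1f, 0x6f, 0xd9, 0x44]

t0 = [0x5e, 0x44, 0x1f, 0xd9, 0x52, 0xe5, 0x6b, 0x0d]
t1 = [0xcd, 0x5e, 0x6f, 0x44, 0x38, 0x1f, 0x06, 0xd9]
t2 = [0x5e, 0xcd, 0x44, 0x5e, 0x1f, 0x6f, 0xd9, 0x44]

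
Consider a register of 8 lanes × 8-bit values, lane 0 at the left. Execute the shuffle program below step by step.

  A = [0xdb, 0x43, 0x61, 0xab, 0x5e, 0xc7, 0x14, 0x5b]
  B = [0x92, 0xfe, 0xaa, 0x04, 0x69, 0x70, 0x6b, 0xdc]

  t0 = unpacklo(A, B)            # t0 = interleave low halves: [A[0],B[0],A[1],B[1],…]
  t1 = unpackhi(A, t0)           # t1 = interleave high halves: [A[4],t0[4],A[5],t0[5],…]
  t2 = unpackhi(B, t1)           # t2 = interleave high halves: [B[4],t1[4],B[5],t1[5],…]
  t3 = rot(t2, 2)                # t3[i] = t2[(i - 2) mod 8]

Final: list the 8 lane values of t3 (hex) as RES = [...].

t0 = [0xdb, 0x92, 0x43, 0xfe, 0x61, 0xaa, 0xab, 0x04]
t1 = [0x5e, 0x61, 0xc7, 0xaa, 0x14, 0xab, 0x5b, 0x04]
t2 = [0x69, 0x14, 0x70, 0xab, 0x6b, 0x5b, 0xdc, 0x04]
t3 = [0xdc, 0x04, 0x69, 0x14, 0x70, 0xab, 0x6b, 0x5b]

RES = [0xdc, 0x04, 0x69, 0x14, 0x70, 0xab, 0x6b, 0x5b]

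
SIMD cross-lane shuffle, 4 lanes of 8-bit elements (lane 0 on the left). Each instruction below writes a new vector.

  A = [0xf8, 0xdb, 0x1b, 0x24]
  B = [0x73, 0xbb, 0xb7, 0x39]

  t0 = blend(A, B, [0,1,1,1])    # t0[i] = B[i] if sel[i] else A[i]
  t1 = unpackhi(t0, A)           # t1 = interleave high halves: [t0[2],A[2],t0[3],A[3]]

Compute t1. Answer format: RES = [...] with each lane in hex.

t0 = [0xf8, 0xbb, 0xb7, 0x39]
t1 = [0xb7, 0x1b, 0x39, 0x24]

RES = [ 0xb7  0x1b  0x39  0x24 ]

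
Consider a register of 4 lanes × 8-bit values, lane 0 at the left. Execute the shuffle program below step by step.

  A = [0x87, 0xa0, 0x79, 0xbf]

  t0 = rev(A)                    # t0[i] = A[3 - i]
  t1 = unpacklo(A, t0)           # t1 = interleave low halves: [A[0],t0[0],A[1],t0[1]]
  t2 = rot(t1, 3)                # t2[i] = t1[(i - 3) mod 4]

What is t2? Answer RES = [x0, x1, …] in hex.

  t0: bf 79 a0 87
  t1: 87 bf a0 79
  t2: bf a0 79 87

RES = [ 0xbf  0xa0  0x79  0x87 ]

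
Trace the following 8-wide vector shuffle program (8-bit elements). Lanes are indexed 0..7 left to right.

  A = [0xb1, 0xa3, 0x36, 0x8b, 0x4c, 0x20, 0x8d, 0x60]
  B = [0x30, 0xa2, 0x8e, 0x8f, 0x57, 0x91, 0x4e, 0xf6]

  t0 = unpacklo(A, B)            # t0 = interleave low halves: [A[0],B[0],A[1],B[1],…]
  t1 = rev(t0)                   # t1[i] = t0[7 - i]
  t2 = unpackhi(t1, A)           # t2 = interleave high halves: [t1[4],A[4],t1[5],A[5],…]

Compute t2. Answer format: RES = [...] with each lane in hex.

RES = [0xa2, 0x4c, 0xa3, 0x20, 0x30, 0x8d, 0xb1, 0x60]

  t0: b1 30 a3 a2 36 8e 8b 8f
  t1: 8f 8b 8e 36 a2 a3 30 b1
  t2: a2 4c a3 20 30 8d b1 60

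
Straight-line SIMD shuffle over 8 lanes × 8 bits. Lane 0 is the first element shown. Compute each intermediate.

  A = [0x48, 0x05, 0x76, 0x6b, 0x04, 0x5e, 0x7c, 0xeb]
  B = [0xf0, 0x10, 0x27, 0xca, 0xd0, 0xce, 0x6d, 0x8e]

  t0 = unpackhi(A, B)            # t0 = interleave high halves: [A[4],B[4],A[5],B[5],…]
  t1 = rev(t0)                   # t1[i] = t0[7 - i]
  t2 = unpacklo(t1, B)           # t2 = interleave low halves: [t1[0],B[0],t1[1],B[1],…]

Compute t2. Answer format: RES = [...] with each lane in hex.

→ t0 |04|d0|5e|ce|7c|6d|eb|8e|
→ t1 |8e|eb|6d|7c|ce|5e|d0|04|
→ t2 |8e|f0|eb|10|6d|27|7c|ca|

RES = [ 0x8e  0xf0  0xeb  0x10  0x6d  0x27  0x7c  0xca ]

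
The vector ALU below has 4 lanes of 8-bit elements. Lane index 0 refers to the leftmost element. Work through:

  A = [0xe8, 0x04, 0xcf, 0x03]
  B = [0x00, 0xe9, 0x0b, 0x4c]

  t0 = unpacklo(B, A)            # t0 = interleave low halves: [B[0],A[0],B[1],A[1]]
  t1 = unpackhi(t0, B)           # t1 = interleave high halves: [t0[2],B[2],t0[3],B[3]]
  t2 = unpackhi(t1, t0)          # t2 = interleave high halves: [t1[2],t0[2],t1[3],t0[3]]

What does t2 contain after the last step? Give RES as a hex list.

t0 = [0x00, 0xe8, 0xe9, 0x04]
t1 = [0xe9, 0x0b, 0x04, 0x4c]
t2 = [0x04, 0xe9, 0x4c, 0x04]

RES = [0x04, 0xe9, 0x4c, 0x04]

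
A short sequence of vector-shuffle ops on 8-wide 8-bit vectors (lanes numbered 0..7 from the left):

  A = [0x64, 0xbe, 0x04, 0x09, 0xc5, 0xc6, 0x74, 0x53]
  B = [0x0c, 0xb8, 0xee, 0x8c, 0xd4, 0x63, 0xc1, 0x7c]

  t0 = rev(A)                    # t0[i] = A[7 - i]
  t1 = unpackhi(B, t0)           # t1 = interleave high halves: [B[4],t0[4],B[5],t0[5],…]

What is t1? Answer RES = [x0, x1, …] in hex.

RES = [ 0xd4  0x09  0x63  0x04  0xc1  0xbe  0x7c  0x64 ]

→ t0 |53|74|c6|c5|09|04|be|64|
→ t1 |d4|09|63|04|c1|be|7c|64|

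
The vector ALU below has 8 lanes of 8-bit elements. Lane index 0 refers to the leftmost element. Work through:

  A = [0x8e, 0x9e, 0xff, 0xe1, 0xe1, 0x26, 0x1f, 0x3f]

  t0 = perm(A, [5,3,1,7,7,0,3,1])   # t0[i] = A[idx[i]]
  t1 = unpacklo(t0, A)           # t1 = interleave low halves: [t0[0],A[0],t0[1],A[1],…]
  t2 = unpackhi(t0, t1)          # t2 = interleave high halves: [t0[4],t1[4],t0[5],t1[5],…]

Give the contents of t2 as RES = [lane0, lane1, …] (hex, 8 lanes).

RES = [0x3f, 0x9e, 0x8e, 0xff, 0xe1, 0x3f, 0x9e, 0xe1]

t0 = [0x26, 0xe1, 0x9e, 0x3f, 0x3f, 0x8e, 0xe1, 0x9e]
t1 = [0x26, 0x8e, 0xe1, 0x9e, 0x9e, 0xff, 0x3f, 0xe1]
t2 = [0x3f, 0x9e, 0x8e, 0xff, 0xe1, 0x3f, 0x9e, 0xe1]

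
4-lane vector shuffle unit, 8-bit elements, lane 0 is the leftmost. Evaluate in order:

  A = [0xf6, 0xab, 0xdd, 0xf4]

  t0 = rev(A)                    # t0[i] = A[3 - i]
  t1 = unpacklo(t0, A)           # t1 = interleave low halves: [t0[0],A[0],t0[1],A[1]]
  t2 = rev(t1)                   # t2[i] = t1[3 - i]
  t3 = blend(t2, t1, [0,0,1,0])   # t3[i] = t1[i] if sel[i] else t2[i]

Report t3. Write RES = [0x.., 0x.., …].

RES = [0xab, 0xdd, 0xdd, 0xf4]

t0 = [0xf4, 0xdd, 0xab, 0xf6]
t1 = [0xf4, 0xf6, 0xdd, 0xab]
t2 = [0xab, 0xdd, 0xf6, 0xf4]
t3 = [0xab, 0xdd, 0xdd, 0xf4]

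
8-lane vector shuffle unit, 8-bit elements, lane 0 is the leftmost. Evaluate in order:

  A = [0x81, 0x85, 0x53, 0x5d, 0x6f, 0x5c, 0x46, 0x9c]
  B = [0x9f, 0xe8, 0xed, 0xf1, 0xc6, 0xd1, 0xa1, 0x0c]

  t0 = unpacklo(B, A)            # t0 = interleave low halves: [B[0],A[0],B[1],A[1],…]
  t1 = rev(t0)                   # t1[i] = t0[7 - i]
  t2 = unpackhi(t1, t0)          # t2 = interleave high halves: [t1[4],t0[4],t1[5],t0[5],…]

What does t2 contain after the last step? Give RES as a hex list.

t0 = [0x9f, 0x81, 0xe8, 0x85, 0xed, 0x53, 0xf1, 0x5d]
t1 = [0x5d, 0xf1, 0x53, 0xed, 0x85, 0xe8, 0x81, 0x9f]
t2 = [0x85, 0xed, 0xe8, 0x53, 0x81, 0xf1, 0x9f, 0x5d]

RES = [ 0x85  0xed  0xe8  0x53  0x81  0xf1  0x9f  0x5d ]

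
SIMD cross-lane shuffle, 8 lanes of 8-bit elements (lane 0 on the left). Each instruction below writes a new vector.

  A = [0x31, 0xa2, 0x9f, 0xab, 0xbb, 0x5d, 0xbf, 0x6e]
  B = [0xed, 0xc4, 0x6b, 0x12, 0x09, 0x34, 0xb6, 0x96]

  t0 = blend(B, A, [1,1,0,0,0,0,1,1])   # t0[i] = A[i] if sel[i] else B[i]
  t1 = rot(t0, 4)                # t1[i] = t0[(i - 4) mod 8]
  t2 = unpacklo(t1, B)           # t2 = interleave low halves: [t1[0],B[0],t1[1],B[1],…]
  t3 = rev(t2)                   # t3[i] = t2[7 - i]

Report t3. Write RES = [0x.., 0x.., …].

→ t0 |31|a2|6b|12|09|34|bf|6e|
→ t1 |09|34|bf|6e|31|a2|6b|12|
→ t2 |09|ed|34|c4|bf|6b|6e|12|
→ t3 |12|6e|6b|bf|c4|34|ed|09|

RES = [ 0x12  0x6e  0x6b  0xbf  0xc4  0x34  0xed  0x09 ]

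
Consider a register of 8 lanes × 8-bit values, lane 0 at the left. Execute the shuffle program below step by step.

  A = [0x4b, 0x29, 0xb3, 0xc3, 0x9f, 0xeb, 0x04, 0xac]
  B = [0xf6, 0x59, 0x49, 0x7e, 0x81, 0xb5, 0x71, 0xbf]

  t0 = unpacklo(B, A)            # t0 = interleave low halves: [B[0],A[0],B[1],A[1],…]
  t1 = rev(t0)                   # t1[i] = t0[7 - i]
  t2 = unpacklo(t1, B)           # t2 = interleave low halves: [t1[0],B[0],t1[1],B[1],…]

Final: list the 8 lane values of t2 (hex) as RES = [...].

  t0: f6 4b 59 29 49 b3 7e c3
  t1: c3 7e b3 49 29 59 4b f6
  t2: c3 f6 7e 59 b3 49 49 7e

RES = [0xc3, 0xf6, 0x7e, 0x59, 0xb3, 0x49, 0x49, 0x7e]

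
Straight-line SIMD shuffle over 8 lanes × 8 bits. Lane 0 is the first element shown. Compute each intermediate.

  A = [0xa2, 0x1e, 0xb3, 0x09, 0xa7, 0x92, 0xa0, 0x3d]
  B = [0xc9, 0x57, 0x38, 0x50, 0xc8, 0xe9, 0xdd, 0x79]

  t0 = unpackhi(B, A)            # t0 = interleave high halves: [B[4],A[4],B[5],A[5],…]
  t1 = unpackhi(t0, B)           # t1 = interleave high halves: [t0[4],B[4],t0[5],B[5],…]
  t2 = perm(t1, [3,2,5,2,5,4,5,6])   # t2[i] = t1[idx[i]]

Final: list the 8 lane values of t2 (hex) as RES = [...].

RES = [ 0xe9  0xa0  0xdd  0xa0  0xdd  0x79  0xdd  0x3d ]

  t0: c8 a7 e9 92 dd a0 79 3d
  t1: dd c8 a0 e9 79 dd 3d 79
  t2: e9 a0 dd a0 dd 79 dd 3d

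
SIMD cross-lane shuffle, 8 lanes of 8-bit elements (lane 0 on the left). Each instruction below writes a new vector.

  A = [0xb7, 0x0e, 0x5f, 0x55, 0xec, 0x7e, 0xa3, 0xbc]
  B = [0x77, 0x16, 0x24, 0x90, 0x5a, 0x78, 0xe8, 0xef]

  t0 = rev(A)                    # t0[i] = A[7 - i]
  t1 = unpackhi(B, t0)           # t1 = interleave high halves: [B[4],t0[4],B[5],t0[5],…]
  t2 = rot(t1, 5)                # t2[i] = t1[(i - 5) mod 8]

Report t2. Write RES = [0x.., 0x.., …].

RES = [ 0x5f  0xe8  0x0e  0xef  0xb7  0x5a  0x55  0x78 ]

  t0: bc a3 7e ec 55 5f 0e b7
  t1: 5a 55 78 5f e8 0e ef b7
  t2: 5f e8 0e ef b7 5a 55 78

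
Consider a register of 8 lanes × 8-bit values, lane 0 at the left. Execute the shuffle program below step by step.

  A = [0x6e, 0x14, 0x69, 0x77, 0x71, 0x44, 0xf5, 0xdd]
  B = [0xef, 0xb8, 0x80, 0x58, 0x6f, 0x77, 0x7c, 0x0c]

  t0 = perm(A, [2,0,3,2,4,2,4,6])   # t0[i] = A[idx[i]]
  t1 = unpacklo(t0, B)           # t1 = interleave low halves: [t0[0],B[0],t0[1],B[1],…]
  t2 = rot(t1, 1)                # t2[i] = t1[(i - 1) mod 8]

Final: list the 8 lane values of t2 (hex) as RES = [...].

t0 = [0x69, 0x6e, 0x77, 0x69, 0x71, 0x69, 0x71, 0xf5]
t1 = [0x69, 0xef, 0x6e, 0xb8, 0x77, 0x80, 0x69, 0x58]
t2 = [0x58, 0x69, 0xef, 0x6e, 0xb8, 0x77, 0x80, 0x69]

RES = [0x58, 0x69, 0xef, 0x6e, 0xb8, 0x77, 0x80, 0x69]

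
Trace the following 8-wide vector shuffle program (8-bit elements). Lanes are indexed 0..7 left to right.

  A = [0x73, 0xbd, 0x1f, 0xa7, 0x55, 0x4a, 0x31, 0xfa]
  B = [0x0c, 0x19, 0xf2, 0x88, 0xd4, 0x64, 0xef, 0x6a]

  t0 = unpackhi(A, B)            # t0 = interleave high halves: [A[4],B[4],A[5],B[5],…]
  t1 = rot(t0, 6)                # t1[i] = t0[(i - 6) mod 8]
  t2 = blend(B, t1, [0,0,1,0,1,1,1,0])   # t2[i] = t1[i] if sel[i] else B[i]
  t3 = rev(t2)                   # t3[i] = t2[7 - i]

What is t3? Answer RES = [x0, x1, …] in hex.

t0 = [0x55, 0xd4, 0x4a, 0x64, 0x31, 0xef, 0xfa, 0x6a]
t1 = [0x4a, 0x64, 0x31, 0xef, 0xfa, 0x6a, 0x55, 0xd4]
t2 = [0x0c, 0x19, 0x31, 0x88, 0xfa, 0x6a, 0x55, 0x6a]
t3 = [0x6a, 0x55, 0x6a, 0xfa, 0x88, 0x31, 0x19, 0x0c]

RES = [0x6a, 0x55, 0x6a, 0xfa, 0x88, 0x31, 0x19, 0x0c]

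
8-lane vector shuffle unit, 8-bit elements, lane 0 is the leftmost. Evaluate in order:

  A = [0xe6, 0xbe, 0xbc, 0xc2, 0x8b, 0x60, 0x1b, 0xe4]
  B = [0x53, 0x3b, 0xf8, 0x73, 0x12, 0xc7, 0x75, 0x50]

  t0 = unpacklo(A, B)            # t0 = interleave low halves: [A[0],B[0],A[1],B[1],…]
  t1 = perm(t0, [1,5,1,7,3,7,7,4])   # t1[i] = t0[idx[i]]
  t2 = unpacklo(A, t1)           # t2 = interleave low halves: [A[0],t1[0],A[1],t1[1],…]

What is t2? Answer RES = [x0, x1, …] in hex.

RES = [ 0xe6  0x53  0xbe  0xf8  0xbc  0x53  0xc2  0x73 ]

  t0: e6 53 be 3b bc f8 c2 73
  t1: 53 f8 53 73 3b 73 73 bc
  t2: e6 53 be f8 bc 53 c2 73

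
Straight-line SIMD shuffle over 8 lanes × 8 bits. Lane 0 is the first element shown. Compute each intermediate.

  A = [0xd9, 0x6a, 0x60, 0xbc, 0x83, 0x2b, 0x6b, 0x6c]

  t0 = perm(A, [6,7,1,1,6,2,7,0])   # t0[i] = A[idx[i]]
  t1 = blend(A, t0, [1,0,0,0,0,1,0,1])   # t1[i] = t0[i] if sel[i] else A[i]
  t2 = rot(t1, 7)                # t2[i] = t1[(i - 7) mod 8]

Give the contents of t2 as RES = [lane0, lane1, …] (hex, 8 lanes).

t0 = [0x6b, 0x6c, 0x6a, 0x6a, 0x6b, 0x60, 0x6c, 0xd9]
t1 = [0x6b, 0x6a, 0x60, 0xbc, 0x83, 0x60, 0x6b, 0xd9]
t2 = [0x6a, 0x60, 0xbc, 0x83, 0x60, 0x6b, 0xd9, 0x6b]

RES = [0x6a, 0x60, 0xbc, 0x83, 0x60, 0x6b, 0xd9, 0x6b]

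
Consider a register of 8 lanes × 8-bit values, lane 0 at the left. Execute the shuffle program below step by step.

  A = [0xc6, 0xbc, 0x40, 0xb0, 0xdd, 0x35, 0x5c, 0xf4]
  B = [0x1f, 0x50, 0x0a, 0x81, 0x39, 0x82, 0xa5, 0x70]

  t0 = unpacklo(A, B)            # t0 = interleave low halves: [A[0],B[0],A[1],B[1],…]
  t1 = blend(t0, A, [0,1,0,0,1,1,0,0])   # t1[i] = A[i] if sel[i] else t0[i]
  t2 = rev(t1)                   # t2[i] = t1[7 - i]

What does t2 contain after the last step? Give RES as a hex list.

  t0: c6 1f bc 50 40 0a b0 81
  t1: c6 bc bc 50 dd 35 b0 81
  t2: 81 b0 35 dd 50 bc bc c6

RES = [0x81, 0xb0, 0x35, 0xdd, 0x50, 0xbc, 0xbc, 0xc6]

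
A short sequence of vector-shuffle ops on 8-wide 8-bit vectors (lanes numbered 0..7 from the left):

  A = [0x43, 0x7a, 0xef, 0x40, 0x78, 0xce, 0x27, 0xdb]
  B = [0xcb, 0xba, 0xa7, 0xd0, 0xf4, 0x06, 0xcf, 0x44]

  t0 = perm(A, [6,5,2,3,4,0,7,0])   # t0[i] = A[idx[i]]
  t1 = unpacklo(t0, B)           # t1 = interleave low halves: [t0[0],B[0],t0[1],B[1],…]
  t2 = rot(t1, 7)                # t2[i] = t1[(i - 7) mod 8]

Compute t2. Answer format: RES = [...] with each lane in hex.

t0 = [0x27, 0xce, 0xef, 0x40, 0x78, 0x43, 0xdb, 0x43]
t1 = [0x27, 0xcb, 0xce, 0xba, 0xef, 0xa7, 0x40, 0xd0]
t2 = [0xcb, 0xce, 0xba, 0xef, 0xa7, 0x40, 0xd0, 0x27]

RES = [ 0xcb  0xce  0xba  0xef  0xa7  0x40  0xd0  0x27 ]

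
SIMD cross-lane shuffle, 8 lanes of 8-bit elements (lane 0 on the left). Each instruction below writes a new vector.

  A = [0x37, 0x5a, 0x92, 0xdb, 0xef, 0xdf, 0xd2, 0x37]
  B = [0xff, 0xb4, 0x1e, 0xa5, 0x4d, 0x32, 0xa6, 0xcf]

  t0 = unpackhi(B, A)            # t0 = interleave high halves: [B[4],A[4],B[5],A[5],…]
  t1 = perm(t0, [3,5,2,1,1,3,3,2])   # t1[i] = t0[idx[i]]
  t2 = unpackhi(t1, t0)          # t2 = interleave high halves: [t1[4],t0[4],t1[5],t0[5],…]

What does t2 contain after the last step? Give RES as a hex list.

t0 = [0x4d, 0xef, 0x32, 0xdf, 0xa6, 0xd2, 0xcf, 0x37]
t1 = [0xdf, 0xd2, 0x32, 0xef, 0xef, 0xdf, 0xdf, 0x32]
t2 = [0xef, 0xa6, 0xdf, 0xd2, 0xdf, 0xcf, 0x32, 0x37]

RES = [0xef, 0xa6, 0xdf, 0xd2, 0xdf, 0xcf, 0x32, 0x37]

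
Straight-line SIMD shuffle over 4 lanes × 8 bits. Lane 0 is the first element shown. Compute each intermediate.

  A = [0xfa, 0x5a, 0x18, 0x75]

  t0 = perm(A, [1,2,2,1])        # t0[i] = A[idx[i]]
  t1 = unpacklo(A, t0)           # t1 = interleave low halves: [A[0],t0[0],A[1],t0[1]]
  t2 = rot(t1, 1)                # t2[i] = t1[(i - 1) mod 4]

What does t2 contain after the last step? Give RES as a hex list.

→ t0 |5a|18|18|5a|
→ t1 |fa|5a|5a|18|
→ t2 |18|fa|5a|5a|

RES = [0x18, 0xfa, 0x5a, 0x5a]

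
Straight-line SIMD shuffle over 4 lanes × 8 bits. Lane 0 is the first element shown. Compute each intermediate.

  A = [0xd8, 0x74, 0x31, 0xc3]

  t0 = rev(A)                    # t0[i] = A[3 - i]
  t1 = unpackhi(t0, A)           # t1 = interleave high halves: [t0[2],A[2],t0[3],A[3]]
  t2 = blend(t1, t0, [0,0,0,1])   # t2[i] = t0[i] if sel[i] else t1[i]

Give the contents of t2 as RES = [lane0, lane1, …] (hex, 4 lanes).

RES = [0x74, 0x31, 0xd8, 0xd8]

  t0: c3 31 74 d8
  t1: 74 31 d8 c3
  t2: 74 31 d8 d8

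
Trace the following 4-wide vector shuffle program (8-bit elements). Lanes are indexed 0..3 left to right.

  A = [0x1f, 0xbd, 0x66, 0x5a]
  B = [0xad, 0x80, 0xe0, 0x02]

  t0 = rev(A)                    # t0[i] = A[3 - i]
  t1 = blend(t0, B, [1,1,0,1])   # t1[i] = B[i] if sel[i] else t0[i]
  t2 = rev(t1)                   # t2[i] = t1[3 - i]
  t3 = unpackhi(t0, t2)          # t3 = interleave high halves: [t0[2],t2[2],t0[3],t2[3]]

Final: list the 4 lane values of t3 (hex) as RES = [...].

RES = [0xbd, 0x80, 0x1f, 0xad]

  t0: 5a 66 bd 1f
  t1: ad 80 bd 02
  t2: 02 bd 80 ad
  t3: bd 80 1f ad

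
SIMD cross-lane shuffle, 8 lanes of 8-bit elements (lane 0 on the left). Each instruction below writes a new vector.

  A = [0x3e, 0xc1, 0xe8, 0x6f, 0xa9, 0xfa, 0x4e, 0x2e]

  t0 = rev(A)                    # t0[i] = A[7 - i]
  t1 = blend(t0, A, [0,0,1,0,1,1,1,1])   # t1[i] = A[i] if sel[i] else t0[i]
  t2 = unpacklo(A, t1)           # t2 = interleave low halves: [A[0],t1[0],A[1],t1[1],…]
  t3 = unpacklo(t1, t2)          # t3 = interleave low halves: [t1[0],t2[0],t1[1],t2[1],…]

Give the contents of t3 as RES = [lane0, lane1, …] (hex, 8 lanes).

RES = [ 0x2e  0x3e  0x4e  0x2e  0xe8  0xc1  0xa9  0x4e ]

→ t0 |2e|4e|fa|a9|6f|e8|c1|3e|
→ t1 |2e|4e|e8|a9|a9|fa|4e|2e|
→ t2 |3e|2e|c1|4e|e8|e8|6f|a9|
→ t3 |2e|3e|4e|2e|e8|c1|a9|4e|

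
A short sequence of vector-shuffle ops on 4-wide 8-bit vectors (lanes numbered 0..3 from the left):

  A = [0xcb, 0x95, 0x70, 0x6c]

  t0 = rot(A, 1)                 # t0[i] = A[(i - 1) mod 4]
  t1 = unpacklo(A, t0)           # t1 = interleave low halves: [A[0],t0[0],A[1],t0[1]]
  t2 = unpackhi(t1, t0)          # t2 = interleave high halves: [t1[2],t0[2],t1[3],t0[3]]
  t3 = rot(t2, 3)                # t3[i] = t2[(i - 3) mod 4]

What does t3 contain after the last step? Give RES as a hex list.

t0 = [0x6c, 0xcb, 0x95, 0x70]
t1 = [0xcb, 0x6c, 0x95, 0xcb]
t2 = [0x95, 0x95, 0xcb, 0x70]
t3 = [0x95, 0xcb, 0x70, 0x95]

RES = [ 0x95  0xcb  0x70  0x95 ]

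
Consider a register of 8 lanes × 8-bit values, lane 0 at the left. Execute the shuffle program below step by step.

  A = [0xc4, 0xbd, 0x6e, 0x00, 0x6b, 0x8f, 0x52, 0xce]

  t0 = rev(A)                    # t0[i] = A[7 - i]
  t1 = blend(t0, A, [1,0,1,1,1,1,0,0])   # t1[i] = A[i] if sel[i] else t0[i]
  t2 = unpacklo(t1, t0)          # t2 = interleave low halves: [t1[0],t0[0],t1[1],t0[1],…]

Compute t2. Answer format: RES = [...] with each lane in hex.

t0 = [0xce, 0x52, 0x8f, 0x6b, 0x00, 0x6e, 0xbd, 0xc4]
t1 = [0xc4, 0x52, 0x6e, 0x00, 0x6b, 0x8f, 0xbd, 0xc4]
t2 = [0xc4, 0xce, 0x52, 0x52, 0x6e, 0x8f, 0x00, 0x6b]

RES = [ 0xc4  0xce  0x52  0x52  0x6e  0x8f  0x00  0x6b ]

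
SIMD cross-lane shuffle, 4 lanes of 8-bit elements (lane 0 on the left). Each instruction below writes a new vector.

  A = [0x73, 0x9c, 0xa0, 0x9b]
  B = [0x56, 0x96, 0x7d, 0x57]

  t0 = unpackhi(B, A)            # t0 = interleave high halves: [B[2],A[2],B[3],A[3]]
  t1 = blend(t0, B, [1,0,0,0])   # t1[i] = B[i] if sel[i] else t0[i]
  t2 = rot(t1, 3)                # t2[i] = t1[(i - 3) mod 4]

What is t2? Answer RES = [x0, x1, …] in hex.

t0 = [0x7d, 0xa0, 0x57, 0x9b]
t1 = [0x56, 0xa0, 0x57, 0x9b]
t2 = [0xa0, 0x57, 0x9b, 0x56]

RES = [ 0xa0  0x57  0x9b  0x56 ]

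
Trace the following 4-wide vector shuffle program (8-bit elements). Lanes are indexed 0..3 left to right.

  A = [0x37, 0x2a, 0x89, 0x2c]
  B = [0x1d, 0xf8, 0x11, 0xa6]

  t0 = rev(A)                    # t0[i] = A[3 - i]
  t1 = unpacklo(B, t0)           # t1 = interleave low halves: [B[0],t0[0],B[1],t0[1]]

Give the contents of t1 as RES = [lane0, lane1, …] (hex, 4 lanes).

t0 = [0x2c, 0x89, 0x2a, 0x37]
t1 = [0x1d, 0x2c, 0xf8, 0x89]

RES = [0x1d, 0x2c, 0xf8, 0x89]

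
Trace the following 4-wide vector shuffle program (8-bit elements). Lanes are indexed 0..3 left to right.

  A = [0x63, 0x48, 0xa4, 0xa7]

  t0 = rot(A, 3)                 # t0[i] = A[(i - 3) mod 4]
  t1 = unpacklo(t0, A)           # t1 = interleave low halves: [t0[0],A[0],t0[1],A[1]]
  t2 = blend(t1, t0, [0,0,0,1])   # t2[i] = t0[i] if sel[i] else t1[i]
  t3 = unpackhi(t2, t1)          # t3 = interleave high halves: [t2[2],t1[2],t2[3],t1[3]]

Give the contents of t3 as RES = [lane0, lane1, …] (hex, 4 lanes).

  t0: 48 a4 a7 63
  t1: 48 63 a4 48
  t2: 48 63 a4 63
  t3: a4 a4 63 48

RES = [0xa4, 0xa4, 0x63, 0x48]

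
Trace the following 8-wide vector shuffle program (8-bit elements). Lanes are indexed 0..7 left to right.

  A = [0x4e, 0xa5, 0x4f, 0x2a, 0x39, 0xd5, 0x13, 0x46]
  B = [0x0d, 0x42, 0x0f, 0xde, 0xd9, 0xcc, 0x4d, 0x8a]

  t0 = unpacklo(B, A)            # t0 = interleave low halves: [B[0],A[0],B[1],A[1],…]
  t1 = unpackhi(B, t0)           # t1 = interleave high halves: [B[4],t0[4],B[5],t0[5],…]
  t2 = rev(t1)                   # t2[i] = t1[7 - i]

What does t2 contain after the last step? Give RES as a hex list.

t0 = [0x0d, 0x4e, 0x42, 0xa5, 0x0f, 0x4f, 0xde, 0x2a]
t1 = [0xd9, 0x0f, 0xcc, 0x4f, 0x4d, 0xde, 0x8a, 0x2a]
t2 = [0x2a, 0x8a, 0xde, 0x4d, 0x4f, 0xcc, 0x0f, 0xd9]

RES = [0x2a, 0x8a, 0xde, 0x4d, 0x4f, 0xcc, 0x0f, 0xd9]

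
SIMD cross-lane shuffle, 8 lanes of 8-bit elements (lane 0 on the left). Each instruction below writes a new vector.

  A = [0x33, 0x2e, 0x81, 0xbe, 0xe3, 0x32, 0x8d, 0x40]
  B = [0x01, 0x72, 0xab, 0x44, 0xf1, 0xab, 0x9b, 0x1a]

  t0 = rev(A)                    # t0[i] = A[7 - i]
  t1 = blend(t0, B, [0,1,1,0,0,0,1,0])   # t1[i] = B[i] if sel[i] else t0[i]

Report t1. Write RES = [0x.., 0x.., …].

  t0: 40 8d 32 e3 be 81 2e 33
  t1: 40 72 ab e3 be 81 9b 33

RES = [0x40, 0x72, 0xab, 0xe3, 0xbe, 0x81, 0x9b, 0x33]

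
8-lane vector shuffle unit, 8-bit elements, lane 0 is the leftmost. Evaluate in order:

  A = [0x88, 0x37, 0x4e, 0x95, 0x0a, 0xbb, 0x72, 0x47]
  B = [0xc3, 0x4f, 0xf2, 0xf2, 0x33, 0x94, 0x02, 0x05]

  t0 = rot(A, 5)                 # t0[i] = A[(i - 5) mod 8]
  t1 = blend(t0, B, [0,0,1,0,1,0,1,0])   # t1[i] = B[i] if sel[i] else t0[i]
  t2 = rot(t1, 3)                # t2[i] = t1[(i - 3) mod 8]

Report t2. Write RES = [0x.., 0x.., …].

RES = [ 0x88  0x02  0x4e  0x95  0x0a  0xf2  0x72  0x33 ]

→ t0 |95|0a|bb|72|47|88|37|4e|
→ t1 |95|0a|f2|72|33|88|02|4e|
→ t2 |88|02|4e|95|0a|f2|72|33|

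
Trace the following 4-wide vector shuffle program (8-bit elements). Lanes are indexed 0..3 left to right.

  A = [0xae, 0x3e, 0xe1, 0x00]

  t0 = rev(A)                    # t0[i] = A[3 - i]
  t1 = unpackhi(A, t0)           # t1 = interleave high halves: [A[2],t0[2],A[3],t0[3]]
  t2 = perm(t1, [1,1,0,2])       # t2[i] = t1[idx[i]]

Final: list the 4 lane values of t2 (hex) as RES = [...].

t0 = [0x00, 0xe1, 0x3e, 0xae]
t1 = [0xe1, 0x3e, 0x00, 0xae]
t2 = [0x3e, 0x3e, 0xe1, 0x00]

RES = [ 0x3e  0x3e  0xe1  0x00 ]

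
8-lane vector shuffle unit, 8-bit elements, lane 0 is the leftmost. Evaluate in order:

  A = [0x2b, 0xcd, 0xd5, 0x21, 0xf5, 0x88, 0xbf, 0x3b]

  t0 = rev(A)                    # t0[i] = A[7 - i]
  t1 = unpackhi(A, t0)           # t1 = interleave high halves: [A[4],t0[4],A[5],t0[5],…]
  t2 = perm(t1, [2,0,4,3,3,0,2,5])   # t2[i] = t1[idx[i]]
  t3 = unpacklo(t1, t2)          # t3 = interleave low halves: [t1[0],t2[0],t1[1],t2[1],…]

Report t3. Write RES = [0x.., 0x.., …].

RES = [0xf5, 0x88, 0x21, 0xf5, 0x88, 0xbf, 0xd5, 0xd5]

  t0: 3b bf 88 f5 21 d5 cd 2b
  t1: f5 21 88 d5 bf cd 3b 2b
  t2: 88 f5 bf d5 d5 f5 88 cd
  t3: f5 88 21 f5 88 bf d5 d5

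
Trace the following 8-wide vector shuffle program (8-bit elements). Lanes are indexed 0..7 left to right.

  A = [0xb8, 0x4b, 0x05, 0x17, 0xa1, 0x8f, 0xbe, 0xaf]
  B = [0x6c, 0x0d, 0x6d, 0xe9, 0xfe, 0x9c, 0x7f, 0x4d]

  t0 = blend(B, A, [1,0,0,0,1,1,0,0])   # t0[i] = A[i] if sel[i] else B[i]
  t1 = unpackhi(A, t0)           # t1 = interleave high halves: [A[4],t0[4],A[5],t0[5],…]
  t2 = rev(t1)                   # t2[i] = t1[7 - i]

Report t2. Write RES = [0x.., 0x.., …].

RES = [0x4d, 0xaf, 0x7f, 0xbe, 0x8f, 0x8f, 0xa1, 0xa1]

t0 = [0xb8, 0x0d, 0x6d, 0xe9, 0xa1, 0x8f, 0x7f, 0x4d]
t1 = [0xa1, 0xa1, 0x8f, 0x8f, 0xbe, 0x7f, 0xaf, 0x4d]
t2 = [0x4d, 0xaf, 0x7f, 0xbe, 0x8f, 0x8f, 0xa1, 0xa1]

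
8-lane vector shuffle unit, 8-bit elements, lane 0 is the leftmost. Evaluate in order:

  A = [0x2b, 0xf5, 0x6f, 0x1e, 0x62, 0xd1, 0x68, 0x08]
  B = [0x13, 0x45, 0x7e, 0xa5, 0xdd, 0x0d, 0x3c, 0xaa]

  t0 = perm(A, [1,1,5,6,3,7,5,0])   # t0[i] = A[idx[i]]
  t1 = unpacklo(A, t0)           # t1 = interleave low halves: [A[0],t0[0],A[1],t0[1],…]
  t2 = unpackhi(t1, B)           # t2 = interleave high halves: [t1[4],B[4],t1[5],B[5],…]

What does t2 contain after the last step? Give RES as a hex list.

RES = [ 0x6f  0xdd  0xd1  0x0d  0x1e  0x3c  0x68  0xaa ]

→ t0 |f5|f5|d1|68|1e|08|d1|2b|
→ t1 |2b|f5|f5|f5|6f|d1|1e|68|
→ t2 |6f|dd|d1|0d|1e|3c|68|aa|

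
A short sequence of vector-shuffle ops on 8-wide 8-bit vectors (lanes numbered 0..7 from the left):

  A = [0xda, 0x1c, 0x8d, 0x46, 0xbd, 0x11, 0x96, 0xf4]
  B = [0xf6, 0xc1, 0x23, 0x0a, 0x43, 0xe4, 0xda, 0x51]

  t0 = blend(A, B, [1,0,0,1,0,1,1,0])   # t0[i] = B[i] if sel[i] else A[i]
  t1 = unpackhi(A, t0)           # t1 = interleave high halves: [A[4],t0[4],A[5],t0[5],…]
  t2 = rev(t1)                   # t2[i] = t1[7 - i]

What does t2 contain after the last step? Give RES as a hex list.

→ t0 |f6|1c|8d|0a|bd|e4|da|f4|
→ t1 |bd|bd|11|e4|96|da|f4|f4|
→ t2 |f4|f4|da|96|e4|11|bd|bd|

RES = [ 0xf4  0xf4  0xda  0x96  0xe4  0x11  0xbd  0xbd ]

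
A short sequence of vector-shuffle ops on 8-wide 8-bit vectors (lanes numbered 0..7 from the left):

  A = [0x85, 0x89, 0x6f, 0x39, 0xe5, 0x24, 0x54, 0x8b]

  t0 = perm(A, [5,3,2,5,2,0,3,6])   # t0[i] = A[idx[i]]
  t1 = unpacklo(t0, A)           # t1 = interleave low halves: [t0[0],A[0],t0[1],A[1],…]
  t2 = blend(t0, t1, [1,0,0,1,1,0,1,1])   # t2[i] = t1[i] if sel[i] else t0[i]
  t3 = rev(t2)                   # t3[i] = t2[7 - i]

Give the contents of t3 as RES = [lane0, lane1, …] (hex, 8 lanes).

→ t0 |24|39|6f|24|6f|85|39|54|
→ t1 |24|85|39|89|6f|6f|24|39|
→ t2 |24|39|6f|89|6f|85|24|39|
→ t3 |39|24|85|6f|89|6f|39|24|

RES = [0x39, 0x24, 0x85, 0x6f, 0x89, 0x6f, 0x39, 0x24]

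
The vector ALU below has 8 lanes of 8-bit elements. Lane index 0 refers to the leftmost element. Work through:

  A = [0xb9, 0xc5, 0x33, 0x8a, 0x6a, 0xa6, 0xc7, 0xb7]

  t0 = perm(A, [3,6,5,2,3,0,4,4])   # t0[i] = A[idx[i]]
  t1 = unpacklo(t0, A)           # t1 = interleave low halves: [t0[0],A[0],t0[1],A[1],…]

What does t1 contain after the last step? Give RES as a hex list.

t0 = [0x8a, 0xc7, 0xa6, 0x33, 0x8a, 0xb9, 0x6a, 0x6a]
t1 = [0x8a, 0xb9, 0xc7, 0xc5, 0xa6, 0x33, 0x33, 0x8a]

RES = [0x8a, 0xb9, 0xc7, 0xc5, 0xa6, 0x33, 0x33, 0x8a]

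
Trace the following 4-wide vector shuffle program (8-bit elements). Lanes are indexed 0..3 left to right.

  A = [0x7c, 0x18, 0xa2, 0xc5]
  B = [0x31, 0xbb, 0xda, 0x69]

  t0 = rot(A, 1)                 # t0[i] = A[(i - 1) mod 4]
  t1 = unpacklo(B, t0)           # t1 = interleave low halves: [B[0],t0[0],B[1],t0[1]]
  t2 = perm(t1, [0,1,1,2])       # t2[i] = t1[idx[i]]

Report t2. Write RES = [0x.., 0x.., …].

RES = [0x31, 0xc5, 0xc5, 0xbb]

→ t0 |c5|7c|18|a2|
→ t1 |31|c5|bb|7c|
→ t2 |31|c5|c5|bb|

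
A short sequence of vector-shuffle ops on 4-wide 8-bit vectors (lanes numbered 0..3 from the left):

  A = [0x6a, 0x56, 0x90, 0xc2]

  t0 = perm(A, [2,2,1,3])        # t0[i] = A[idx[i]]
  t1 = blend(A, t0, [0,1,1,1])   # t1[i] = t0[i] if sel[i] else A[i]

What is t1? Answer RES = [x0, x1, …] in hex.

RES = [ 0x6a  0x90  0x56  0xc2 ]

t0 = [0x90, 0x90, 0x56, 0xc2]
t1 = [0x6a, 0x90, 0x56, 0xc2]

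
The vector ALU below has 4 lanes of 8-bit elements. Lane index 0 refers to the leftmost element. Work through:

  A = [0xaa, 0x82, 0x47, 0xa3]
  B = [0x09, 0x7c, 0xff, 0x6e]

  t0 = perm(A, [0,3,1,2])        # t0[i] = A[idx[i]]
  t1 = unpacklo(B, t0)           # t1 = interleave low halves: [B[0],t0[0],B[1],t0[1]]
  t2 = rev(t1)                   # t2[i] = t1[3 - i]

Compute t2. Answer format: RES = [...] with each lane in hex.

RES = [0xa3, 0x7c, 0xaa, 0x09]

→ t0 |aa|a3|82|47|
→ t1 |09|aa|7c|a3|
→ t2 |a3|7c|aa|09|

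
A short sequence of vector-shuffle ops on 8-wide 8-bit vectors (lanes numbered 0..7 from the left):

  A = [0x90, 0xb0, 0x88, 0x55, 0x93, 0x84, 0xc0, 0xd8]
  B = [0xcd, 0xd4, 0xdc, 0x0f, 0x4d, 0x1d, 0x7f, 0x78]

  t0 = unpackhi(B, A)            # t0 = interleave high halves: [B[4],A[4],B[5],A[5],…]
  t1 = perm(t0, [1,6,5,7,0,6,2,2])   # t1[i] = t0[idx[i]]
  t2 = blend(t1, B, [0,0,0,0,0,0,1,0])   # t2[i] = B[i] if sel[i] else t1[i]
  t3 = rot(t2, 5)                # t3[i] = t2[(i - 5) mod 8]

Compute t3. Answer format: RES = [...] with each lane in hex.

t0 = [0x4d, 0x93, 0x1d, 0x84, 0x7f, 0xc0, 0x78, 0xd8]
t1 = [0x93, 0x78, 0xc0, 0xd8, 0x4d, 0x78, 0x1d, 0x1d]
t2 = [0x93, 0x78, 0xc0, 0xd8, 0x4d, 0x78, 0x7f, 0x1d]
t3 = [0xd8, 0x4d, 0x78, 0x7f, 0x1d, 0x93, 0x78, 0xc0]

RES = [0xd8, 0x4d, 0x78, 0x7f, 0x1d, 0x93, 0x78, 0xc0]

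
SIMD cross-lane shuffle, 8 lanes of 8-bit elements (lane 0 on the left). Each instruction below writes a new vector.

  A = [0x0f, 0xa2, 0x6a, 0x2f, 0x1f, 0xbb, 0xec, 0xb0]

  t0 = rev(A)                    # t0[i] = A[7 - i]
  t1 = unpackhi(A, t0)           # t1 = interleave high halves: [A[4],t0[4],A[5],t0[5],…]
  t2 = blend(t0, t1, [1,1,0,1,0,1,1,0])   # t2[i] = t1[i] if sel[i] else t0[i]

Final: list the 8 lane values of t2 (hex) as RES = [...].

→ t0 |b0|ec|bb|1f|2f|6a|a2|0f|
→ t1 |1f|2f|bb|6a|ec|a2|b0|0f|
→ t2 |1f|2f|bb|6a|2f|a2|b0|0f|

RES = [0x1f, 0x2f, 0xbb, 0x6a, 0x2f, 0xa2, 0xb0, 0x0f]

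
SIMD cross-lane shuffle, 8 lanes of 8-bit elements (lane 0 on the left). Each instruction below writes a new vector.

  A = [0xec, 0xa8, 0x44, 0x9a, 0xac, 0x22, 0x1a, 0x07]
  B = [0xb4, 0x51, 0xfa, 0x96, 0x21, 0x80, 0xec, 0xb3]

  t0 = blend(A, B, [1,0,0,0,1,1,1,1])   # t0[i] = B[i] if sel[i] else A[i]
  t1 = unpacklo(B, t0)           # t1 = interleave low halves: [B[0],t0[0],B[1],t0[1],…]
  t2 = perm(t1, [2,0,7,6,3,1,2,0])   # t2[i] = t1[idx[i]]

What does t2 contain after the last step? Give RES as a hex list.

RES = [0x51, 0xb4, 0x9a, 0x96, 0xa8, 0xb4, 0x51, 0xb4]

t0 = [0xb4, 0xa8, 0x44, 0x9a, 0x21, 0x80, 0xec, 0xb3]
t1 = [0xb4, 0xb4, 0x51, 0xa8, 0xfa, 0x44, 0x96, 0x9a]
t2 = [0x51, 0xb4, 0x9a, 0x96, 0xa8, 0xb4, 0x51, 0xb4]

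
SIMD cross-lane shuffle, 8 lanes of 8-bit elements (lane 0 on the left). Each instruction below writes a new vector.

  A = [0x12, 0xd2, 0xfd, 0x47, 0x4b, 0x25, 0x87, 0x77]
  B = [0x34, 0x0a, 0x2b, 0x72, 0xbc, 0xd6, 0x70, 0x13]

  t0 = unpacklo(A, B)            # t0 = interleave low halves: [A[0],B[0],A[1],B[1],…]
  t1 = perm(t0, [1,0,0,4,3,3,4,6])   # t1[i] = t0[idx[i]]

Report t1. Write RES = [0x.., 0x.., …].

RES = [0x34, 0x12, 0x12, 0xfd, 0x0a, 0x0a, 0xfd, 0x47]

→ t0 |12|34|d2|0a|fd|2b|47|72|
→ t1 |34|12|12|fd|0a|0a|fd|47|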